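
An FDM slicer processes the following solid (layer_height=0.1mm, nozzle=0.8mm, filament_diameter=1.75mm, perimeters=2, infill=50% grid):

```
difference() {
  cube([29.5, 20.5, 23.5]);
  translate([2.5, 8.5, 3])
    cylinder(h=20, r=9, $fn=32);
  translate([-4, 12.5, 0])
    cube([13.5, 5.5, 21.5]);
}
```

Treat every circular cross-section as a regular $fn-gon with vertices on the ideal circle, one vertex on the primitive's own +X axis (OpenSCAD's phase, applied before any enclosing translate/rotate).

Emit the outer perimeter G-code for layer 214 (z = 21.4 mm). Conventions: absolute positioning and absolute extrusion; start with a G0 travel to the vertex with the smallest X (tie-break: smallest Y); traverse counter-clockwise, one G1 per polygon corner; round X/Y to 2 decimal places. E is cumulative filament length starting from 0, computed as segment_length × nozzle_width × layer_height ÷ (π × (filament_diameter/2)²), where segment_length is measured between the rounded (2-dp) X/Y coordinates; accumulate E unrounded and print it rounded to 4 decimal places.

At z = 21.4 mm: the cube is present — its section is the full 29.5×20.5 rectangle; the cylinder at (2.5, 8.5): section is a regular 32-gon, circumradius r=9; the cube at (-4, 12.5) is present — its section is the full 13.5×5.5 rectangle; After the difference (first − rest): starting from the 29.5×20.5 cube, the r=9 cylinder at (2.5, 8.5) partially overlaps it — only the 168.90 mm² overlap (of its 252.84 mm²) is removed, clipping the outline; the 13.5×5.5 cube at (-4, 12.5) partially overlaps it — only the 12.46 mm² overlap (of its 74.25 mm²) is removed, clipping the outline — 1 connected region. The outline is a single polygon with 17 vertices. Extrusion per mm of travel: 0.8 × 0.1 / (π × 0.875²) = 0.033260. Accumulating E over each segment gives final E = 3.5707.

G0 X0.00 Y18.00 Z21.40
G1 X9.50 Y18.00 E0.3160
G1 X9.50 Y14.09 E0.4460
G1 X9.98 Y13.50 E0.4713
G1 X10.81 Y11.94 E0.5301
G1 X11.33 Y10.26 E0.5886
G1 X11.50 Y8.50 E0.6474
G1 X11.33 Y6.74 E0.7062
G1 X10.81 Y5.06 E0.7647
G1 X9.98 Y3.50 E0.8235
G1 X8.86 Y2.14 E0.8821
G1 X7.50 Y1.02 E0.9407
G1 X5.94 Y0.19 E0.9994
G1 X5.33 Y0.00 E1.0207
G1 X29.50 Y0.00 E1.8246
G1 X29.50 Y20.50 E2.5064
G1 X0.00 Y20.50 E3.4876
G1 X0.00 Y18.00 E3.5707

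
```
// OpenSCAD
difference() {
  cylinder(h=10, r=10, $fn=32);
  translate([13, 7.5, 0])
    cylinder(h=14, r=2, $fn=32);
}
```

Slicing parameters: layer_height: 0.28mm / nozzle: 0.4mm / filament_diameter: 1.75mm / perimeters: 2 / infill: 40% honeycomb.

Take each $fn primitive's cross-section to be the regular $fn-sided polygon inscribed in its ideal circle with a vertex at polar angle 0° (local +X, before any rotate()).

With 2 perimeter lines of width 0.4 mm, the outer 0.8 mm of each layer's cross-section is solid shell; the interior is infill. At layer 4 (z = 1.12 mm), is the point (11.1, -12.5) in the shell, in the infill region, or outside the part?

At z = 1.12 mm: the cylinder: section is a regular 32-gon, circumradius r=10; the r=2 cylinder at (13, 7.5) gives a regular 32-gon of circumradius 2 (constant along its height); Subtracting the remaining from the first: starting from the r=10 cylinder, the r=2 cylinder at (13, 7.5) misses the remaining region (no effect) — 1 connected region. Overall, the cross-section is a single solid region. The nearest boundary edge runs (7.07, -7.07)→(5.56, -8.31); distance from the point to it = 6.75 mm. The point is not inside any of the regions above, so it lies outside the cross-section (6.75 mm from the nearest boundary).

outside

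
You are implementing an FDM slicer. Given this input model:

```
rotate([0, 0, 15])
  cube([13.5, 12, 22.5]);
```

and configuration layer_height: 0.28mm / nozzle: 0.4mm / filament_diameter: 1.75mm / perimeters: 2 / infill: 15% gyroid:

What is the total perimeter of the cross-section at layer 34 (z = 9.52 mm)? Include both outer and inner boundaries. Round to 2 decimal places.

51.00 mm

At z = 9.52 mm: the 13.5×12 cube contributes its full rectangle (perimeter 51.00 mm); (whole slice rotated 15° about Z — lengths, areas and connectivity unchanged). Overall, the cross-section is a single solid region. Total boundary length (outer) = 51.00 mm.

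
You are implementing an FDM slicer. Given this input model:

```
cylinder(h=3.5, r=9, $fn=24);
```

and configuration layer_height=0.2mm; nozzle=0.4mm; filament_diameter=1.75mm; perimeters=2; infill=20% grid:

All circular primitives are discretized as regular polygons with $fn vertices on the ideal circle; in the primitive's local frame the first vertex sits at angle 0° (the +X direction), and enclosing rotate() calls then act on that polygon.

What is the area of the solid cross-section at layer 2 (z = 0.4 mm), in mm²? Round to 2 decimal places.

251.57 mm²

At z = 0.4 mm: the r=9 cylinder contributes a regular 24-gon of circumradius 9 (area = (24/2)·9.000²·sin(360°/24) = 251.57 mm²). Overall, the cross-section is a single solid region. Net area = 251.57 mm².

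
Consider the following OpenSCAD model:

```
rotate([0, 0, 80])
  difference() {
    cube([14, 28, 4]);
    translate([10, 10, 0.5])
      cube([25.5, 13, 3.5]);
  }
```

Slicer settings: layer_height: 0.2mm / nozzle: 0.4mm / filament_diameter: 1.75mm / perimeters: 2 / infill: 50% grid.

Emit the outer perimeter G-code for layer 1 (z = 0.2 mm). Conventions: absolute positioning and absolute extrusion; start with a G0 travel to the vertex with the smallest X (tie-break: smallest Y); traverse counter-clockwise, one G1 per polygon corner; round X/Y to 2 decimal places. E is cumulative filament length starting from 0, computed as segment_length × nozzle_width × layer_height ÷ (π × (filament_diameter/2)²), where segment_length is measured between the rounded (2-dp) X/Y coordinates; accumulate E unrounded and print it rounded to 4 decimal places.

At z = 0.2 mm: the cube (footprint 14×28) is included at this height; the cube at (10, 10) does not reach this height (z outside [0.5, 4]); After the difference (first − rest): none of the subtracted shapes is present at this height, so the 14×28 cube is unchanged — 1 connected region; (whole slice rotated 80° about Z — lengths, areas and connectivity unchanged). The outline is a single polygon with 4 vertices. Extrusion per mm of travel: 0.4 × 0.2 / (π × 0.875²) = 0.033260. Accumulating E over each segment gives final E = 2.7937.

G0 X-27.57 Y4.86 Z0.20
G1 X0.00 Y0.00 E0.9311
G1 X2.43 Y13.79 E1.3968
G1 X-25.14 Y18.65 E2.3280
G1 X-27.57 Y4.86 E2.7937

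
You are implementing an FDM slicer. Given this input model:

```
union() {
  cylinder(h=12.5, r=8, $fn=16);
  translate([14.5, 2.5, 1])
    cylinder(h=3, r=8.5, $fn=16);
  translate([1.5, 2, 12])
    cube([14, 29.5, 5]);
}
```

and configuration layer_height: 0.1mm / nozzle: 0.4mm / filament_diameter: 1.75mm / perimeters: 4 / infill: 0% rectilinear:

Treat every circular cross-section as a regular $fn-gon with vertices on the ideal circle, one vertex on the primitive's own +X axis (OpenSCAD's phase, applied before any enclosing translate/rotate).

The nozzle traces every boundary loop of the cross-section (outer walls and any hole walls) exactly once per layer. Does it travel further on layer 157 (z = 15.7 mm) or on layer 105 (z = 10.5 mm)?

Layer 157 (z = 15.7): the cylinder is absent (z outside [0, 12.5]); the cylinder at (14.5, 2.5) is absent (z outside [1, 4]); the cube at (1.5, 2) (footprint 14×29.5) is included at this height (perimeter 87.00 mm); Combining (union): only the 14×29.5 cube at (1.5, 2) is present, so the union is just that shape — boundary = 87.00 mm. So its perimeter = 87.00 mm. Layer 105 (z = 10.5): the r=8 cylinder gives a regular 16-gon of circumradius 8 (constant along its height) (perimeter = 2·16·8.000·sin(180°/16) = 49.94 mm); the cylinder at (14.5, 2.5) is absent (z outside [1, 4]); the cube at (1.5, 2) does not reach this height (z outside [12, 17]); Combining (union): only the r=8 cylinder is present, so the union is just that shape — boundary = 49.94 mm. So its perimeter = 49.94 mm. Layer 157 is larger (87.00 vs 49.94 mm).

layer 157 (z = 15.7 mm)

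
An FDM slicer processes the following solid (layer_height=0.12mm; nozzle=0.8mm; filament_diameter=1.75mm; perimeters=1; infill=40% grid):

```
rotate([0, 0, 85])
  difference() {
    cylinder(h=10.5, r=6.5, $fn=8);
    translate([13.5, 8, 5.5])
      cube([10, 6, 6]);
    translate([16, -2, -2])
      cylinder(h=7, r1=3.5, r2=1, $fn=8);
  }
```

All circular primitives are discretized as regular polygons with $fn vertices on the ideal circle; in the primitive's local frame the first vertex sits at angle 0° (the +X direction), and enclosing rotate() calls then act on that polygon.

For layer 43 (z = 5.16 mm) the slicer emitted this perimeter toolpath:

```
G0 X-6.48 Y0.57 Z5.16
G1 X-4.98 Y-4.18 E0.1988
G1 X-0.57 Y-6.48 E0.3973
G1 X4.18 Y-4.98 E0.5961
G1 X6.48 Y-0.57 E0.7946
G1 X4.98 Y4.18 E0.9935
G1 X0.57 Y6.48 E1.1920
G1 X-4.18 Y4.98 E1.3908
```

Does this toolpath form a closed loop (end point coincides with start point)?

no

Start point (G0): (-6.48, 0.57). End point (last G1): the path does not return to the start — open.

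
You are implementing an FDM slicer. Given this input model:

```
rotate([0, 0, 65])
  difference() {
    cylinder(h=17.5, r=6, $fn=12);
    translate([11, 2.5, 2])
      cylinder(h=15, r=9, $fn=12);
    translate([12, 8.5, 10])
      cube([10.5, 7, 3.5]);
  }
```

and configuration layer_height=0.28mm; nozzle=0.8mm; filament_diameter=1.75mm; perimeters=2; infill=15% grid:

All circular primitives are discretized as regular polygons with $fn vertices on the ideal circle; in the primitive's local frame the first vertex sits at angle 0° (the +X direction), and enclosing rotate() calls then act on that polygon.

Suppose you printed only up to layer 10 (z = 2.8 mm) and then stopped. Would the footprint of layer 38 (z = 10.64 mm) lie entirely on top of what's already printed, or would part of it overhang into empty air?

Compare the two slices. At z = 2.8: the r=6 cylinder contributes a regular 12-gon of circumradius 6 (area = (12/2)·6.000²·sin(360°/12) = 108.00 mm²); the cylinder at (11, 2.5): section is a regular 12-gon, circumradius r=9 (area = (12/2)·9.000²·sin(360°/12) = 243.00 mm²); the cube at (12, 8.5) is absent (z outside [10, 13.5]); After the difference (first − rest): starting from the r=6 cylinder (108.00 mm²), the r=9 cylinder at (11, 2.5) partially overlaps it — only the 21.06 mm² overlap (of its 243.00 mm²) is removed, clipping the outline — area = 86.94 mm²; (rotated 65° about Z; rotation is an isometry so areas/perimeters/island counts are preserved). At z = 10.64: the r=6 cylinder contributes a regular 12-gon of circumradius 6 (area = (12/2)·6.000²·sin(360°/12) = 108.00 mm²); the r=9 cylinder at (11, 2.5) gives a regular 12-gon of circumradius 9 (constant along its height) (area = (12/2)·9.000²·sin(360°/12) = 243.00 mm²); the cube at (12, 8.5) (footprint 10.5×7) is included at this height (area 73.50 mm²); Taking the first minus the rest: starting from the r=6 cylinder (108.00 mm²), the r=9 cylinder at (11, 2.5) partially overlaps it — only the 21.06 mm² overlap (of its 243.00 mm²) is removed, clipping the outline; the 10.5×7 cube at (12, 8.5) misses the remaining region (no effect) — area = 86.94 mm²; (whole slice rotated 65° about Z — lengths, areas and connectivity unchanged). Checking containment: the cross-section at z = 10.64 is a subset of the cross-section at z = 2.8.

entirely on top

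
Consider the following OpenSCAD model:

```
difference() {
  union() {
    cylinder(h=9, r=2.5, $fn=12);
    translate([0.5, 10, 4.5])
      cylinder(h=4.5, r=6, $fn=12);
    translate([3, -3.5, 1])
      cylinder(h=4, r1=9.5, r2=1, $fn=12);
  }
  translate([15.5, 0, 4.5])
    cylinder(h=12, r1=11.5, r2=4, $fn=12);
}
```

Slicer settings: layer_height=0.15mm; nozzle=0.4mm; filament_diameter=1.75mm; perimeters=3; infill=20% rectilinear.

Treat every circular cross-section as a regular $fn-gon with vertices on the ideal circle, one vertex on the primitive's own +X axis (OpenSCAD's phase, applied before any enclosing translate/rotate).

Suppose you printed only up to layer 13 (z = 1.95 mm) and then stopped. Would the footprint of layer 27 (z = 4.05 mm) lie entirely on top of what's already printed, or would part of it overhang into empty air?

Compare the two slices. At z = 1.95: the r=2.5 cylinder contributes a regular 12-gon of circumradius 2.5 (area = (12/2)·2.500²·sin(360°/12) = 18.75 mm²); the cylinder at (0.5, 10) does not reach this height (z outside [4.5, 9]); the cone at (3, -3.5): at t=0.237 of its height the radius interpolates to r₁+(r₂−r₁)t = 7.481, giving a regular 12-gon of that circumradius (area = (12/2)·7.481²·sin(360°/12) = 167.91 mm²); Combining (union): the r=2.5 cylinder lies entirely inside the cone at (3, -3.5), so the union is just the cone at (3, -3.5) — area = 167.91 mm²; the cone at (15.5, 0) is not intersected at this z (z outside [4.5, 16.5]); Subtracting the remaining from the first: none of the subtracted shapes is present at this height, so that combined region is unchanged — area = 167.91 mm². At z = 4.05: the r=2.5 cylinder gives a regular 12-gon of circumradius 2.5 (constant along its height) (area = (12/2)·2.500²·sin(360°/12) = 18.75 mm²); the cylinder at (0.5, 10) is not intersected at this z (z outside [4.5, 9]); the cone at (3, -3.5) contributes a regular 12-gon of circumradius 3.019 (interpolated between r1=9.5 and r2=1 at t=0.762) (area = (12/2)·3.019²·sin(360°/12) = 27.34 mm²); Combining (union): the regions partially overlap — summed areas 46.09 mm² minus the doubly-counted overlap 1.48 mm² gives 44.61 mm² — area = 44.61 mm²; the cone at (15.5, 0) is absent (z outside [4.5, 16.5]); Subtracting the remaining from the first: none of the subtracted shapes is present at this height, so that combined region is unchanged — area = 44.61 mm². Checking containment: the cross-section at z = 4.05 is a subset of the cross-section at z = 1.95.

entirely on top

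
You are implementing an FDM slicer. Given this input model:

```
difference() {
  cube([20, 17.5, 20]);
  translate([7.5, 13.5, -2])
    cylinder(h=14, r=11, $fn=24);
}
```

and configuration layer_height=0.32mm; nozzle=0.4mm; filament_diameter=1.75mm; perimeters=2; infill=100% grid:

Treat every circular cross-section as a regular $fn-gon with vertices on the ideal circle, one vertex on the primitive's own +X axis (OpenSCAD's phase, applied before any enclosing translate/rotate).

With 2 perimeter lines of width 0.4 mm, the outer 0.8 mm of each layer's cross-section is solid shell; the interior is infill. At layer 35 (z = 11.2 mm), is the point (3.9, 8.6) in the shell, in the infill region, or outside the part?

outside

At z = 11.2 mm: the cube is present — its section is the full 20×17.5 rectangle; the r=11 cylinder at (7.5, 13.5) gives a regular 24-gon of circumradius 11 (constant along its height); Subtracting the remaining from the first: starting from the 20×17.5 cube, the r=11 cylinder at (7.5, 13.5) partially overlaps it — only the 241.74 mm² overlap (of its 375.81 mm²) is removed, clipping the outline — 1 connected region. Overall, the cross-section is a single solid region. The nearest boundary edge runs (0.00, 5.51)→(2.00, 3.97); distance from the point to it = 4.83 mm. The point is not inside any of the regions above, so it lies outside the cross-section (4.83 mm from the nearest boundary).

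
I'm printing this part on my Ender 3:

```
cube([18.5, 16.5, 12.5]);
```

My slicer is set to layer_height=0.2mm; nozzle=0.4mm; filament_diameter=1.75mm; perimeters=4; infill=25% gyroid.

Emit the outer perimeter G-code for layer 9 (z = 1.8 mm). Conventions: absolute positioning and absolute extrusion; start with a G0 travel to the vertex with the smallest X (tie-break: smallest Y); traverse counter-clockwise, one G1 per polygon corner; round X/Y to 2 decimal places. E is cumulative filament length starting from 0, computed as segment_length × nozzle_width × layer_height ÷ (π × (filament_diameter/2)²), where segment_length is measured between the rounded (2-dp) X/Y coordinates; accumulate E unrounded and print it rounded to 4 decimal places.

G0 X0.00 Y0.00 Z1.80
G1 X18.50 Y0.00 E0.6153
G1 X18.50 Y16.50 E1.1641
G1 X0.00 Y16.50 E1.7794
G1 X0.00 Y0.00 E2.3282

At z = 1.8 mm: the cube is present — its section is the full 18.5×16.5 rectangle. The outline is a single polygon with 4 vertices. Extrusion per mm of travel: 0.4 × 0.2 / (π × 0.875²) = 0.033260. Accumulating E over each segment gives final E = 2.3282.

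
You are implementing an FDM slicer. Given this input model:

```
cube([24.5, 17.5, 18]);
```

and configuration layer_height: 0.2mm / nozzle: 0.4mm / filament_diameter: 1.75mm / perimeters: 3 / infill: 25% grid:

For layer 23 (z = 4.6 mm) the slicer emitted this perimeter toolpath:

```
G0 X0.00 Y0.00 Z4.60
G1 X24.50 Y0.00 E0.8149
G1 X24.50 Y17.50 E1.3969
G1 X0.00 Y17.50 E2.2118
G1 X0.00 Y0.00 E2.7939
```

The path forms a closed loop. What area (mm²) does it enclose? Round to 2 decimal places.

428.75 mm²

Apply the shoelace formula to the sequence of (X, Y) vertices; enclosed area = 428.75 mm².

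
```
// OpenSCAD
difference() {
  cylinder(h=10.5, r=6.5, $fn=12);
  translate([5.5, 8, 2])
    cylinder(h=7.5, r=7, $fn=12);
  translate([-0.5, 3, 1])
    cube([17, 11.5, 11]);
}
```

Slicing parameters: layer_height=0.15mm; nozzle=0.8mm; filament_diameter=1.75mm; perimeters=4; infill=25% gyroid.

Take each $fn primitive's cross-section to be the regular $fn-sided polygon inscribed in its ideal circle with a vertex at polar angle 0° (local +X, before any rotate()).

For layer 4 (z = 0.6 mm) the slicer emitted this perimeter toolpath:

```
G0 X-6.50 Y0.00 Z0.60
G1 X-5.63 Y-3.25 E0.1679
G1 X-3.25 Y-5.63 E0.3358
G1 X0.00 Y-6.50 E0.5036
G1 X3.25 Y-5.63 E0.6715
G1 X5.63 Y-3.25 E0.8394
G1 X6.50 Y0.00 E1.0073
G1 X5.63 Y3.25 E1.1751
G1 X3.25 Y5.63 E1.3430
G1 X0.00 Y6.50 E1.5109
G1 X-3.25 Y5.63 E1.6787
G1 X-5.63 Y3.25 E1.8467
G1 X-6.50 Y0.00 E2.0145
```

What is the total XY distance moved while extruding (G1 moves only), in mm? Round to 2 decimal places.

Sum the Euclidean lengths of each G1 segment: total = 40.38 mm.

40.38 mm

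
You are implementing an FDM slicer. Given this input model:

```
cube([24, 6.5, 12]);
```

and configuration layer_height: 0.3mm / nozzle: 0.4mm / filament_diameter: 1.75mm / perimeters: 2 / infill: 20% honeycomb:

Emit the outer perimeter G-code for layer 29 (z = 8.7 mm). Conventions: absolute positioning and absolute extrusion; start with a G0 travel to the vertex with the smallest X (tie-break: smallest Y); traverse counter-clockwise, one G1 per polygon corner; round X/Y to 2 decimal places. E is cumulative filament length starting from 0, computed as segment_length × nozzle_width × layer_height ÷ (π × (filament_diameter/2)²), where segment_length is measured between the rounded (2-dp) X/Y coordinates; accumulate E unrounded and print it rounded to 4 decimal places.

G0 X0.00 Y0.00 Z8.70
G1 X24.00 Y0.00 E1.1974
G1 X24.00 Y6.50 E1.5217
G1 X0.00 Y6.50 E2.7190
G1 X0.00 Y0.00 E3.0433

At z = 8.7 mm: the cube is present — its section is the full 24×6.5 rectangle. The outline is a single polygon with 4 vertices. Extrusion per mm of travel: 0.4 × 0.3 / (π × 0.875²) = 0.049890. Accumulating E over each segment gives final E = 3.0433.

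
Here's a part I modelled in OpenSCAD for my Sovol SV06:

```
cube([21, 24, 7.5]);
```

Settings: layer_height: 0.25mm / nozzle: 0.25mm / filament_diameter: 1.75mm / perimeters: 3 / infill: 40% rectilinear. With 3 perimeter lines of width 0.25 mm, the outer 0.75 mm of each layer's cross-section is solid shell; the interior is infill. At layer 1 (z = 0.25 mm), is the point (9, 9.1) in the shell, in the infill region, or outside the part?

infill

At z = 0.25 mm: the cube is present — its section is the full 21×24 rectangle. Overall, the cross-section is a single solid region. The nearest boundary edge runs (0.00, 24.00)→(0.00, 0.00); distance from the point to it = 9.00 mm. The point is inside the cross-section and 9.00 mm from the nearest boundary — more than the 0.75 mm shell width (3 × 0.25), so it's in the infill interior.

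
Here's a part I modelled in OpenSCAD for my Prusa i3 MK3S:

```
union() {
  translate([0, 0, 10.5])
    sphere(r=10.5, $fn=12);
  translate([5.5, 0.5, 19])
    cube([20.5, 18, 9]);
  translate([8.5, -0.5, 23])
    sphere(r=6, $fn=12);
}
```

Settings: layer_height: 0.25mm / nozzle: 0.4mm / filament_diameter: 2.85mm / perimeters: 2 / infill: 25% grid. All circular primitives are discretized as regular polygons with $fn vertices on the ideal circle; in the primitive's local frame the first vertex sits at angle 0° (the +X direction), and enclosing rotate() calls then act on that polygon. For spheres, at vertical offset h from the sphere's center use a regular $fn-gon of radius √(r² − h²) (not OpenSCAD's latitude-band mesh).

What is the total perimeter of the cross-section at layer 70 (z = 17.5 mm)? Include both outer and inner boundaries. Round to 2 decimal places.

At z = 17.5 mm: the r=10.5 sphere slices to a regular 12-gon of circumradius 7.826 (√(r²−h²) with h=7 from center) (perimeter = 2·12·7.826·sin(180°/12) = 48.61 mm); the cube at (5.5, 0.5) is not intersected at this z (z outside [19, 28]); the r=6 sphere at (8.5, -0.5) slices to a regular 12-gon of circumradius 2.398 (√(r²−h²) with h=5.5 from center) (perimeter = 2·12·2.398·sin(180°/12) = 14.90 mm); Taking the union: the regions partially overlap (shared area 4.23 mm²), so the edge portions inside another operand are dropped and the merged outline is re-measured after clipping — boundary = 54.44 mm. Overall, the cross-section is a single solid region. Total boundary length (outer) = 54.44 mm.

54.44 mm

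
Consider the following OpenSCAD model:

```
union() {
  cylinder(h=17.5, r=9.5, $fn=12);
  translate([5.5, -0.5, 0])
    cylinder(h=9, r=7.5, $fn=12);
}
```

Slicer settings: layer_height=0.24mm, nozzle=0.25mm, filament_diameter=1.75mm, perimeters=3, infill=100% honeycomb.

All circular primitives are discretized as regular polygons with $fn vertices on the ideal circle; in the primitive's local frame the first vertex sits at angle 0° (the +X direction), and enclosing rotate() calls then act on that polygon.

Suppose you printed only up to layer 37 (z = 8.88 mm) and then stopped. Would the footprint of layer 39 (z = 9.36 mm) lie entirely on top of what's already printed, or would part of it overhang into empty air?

entirely on top

Compare the two slices. At z = 8.88: the r=9.5 cylinder gives a regular 12-gon of circumradius 9.5 (constant along its height) (area = (12/2)·9.500²·sin(360°/12) = 270.75 mm²); the r=7.5 cylinder at (5.5, -0.5) gives a regular 12-gon of circumradius 7.5 (constant along its height) (area = (12/2)·7.500²·sin(360°/12) = 168.75 mm²); Merging all regions: the regions partially overlap — summed areas 439.50 mm² minus the doubly-counted overlap 123.50 mm² gives 316.00 mm² — area = 316.00 mm². At z = 9.36: the r=9.5 cylinder contributes a regular 12-gon of circumradius 9.5 (area = (12/2)·9.500²·sin(360°/12) = 270.75 mm²); the cylinder at (5.5, -0.5) is not intersected at this z (z outside [0, 9]); Taking the union: only the r=9.5 cylinder is present, so the union is just that shape — area = 270.75 mm². Checking containment: the cross-section at z = 9.36 is a subset of the cross-section at z = 8.88.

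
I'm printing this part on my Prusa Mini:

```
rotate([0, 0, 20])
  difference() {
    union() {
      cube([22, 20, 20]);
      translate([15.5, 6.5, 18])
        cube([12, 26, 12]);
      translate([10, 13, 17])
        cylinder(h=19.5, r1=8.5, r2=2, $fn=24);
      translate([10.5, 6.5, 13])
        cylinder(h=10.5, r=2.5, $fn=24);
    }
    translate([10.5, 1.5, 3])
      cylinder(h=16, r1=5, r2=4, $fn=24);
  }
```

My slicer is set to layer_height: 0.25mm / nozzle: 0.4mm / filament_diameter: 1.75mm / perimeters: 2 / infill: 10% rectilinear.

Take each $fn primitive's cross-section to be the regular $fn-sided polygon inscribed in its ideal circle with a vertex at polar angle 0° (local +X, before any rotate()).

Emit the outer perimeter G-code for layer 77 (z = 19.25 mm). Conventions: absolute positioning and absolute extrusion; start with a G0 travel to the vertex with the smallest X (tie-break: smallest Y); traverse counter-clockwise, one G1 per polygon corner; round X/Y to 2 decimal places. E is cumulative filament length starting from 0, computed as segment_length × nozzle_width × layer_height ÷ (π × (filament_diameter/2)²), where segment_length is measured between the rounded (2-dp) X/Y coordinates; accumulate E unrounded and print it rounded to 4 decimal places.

G0 X-6.84 Y18.79 Z19.25
G1 X0.00 Y0.00 E0.8313
G1 X20.67 Y7.52 E1.7458
G1 X18.45 Y13.63 E2.0161
G1 X23.62 Y15.51 E2.2448
G1 X14.73 Y39.95 E3.3260
G1 X3.45 Y35.84 E3.8252
G1 X7.72 Y24.10 E4.3445
G1 X5.54 Y23.30 E4.4411
G1 X4.28 Y23.36 E4.4935
G1 X2.30 Y22.92 E4.5778
G1 X0.51 Y21.98 E4.6619
G1 X-0.43 Y21.13 E4.7146
G1 X-6.84 Y18.79 E4.9983

At z = 19.25 mm: the cube is present — its section is the full 22×20 rectangle; the 12×26 cube at (15.5, 6.5) contributes its full rectangle; the cone at (10, 13) contributes a regular 24-gon of circumradius 7.750 (interpolated between r1=8.5 and r2=2 at t=0.115); the r=2.5 cylinder at (10.5, 6.5) gives a regular 24-gon of circumradius 2.5 (constant along its height); Combining (union): the regions partially overlap (shared area 290.66 mm²), so overlapping operands fuse into one piece — 1 connected region; the cone at (10.5, 1.5) is absent (z outside [3, 19]); Taking the first minus the rest: none of the subtracted shapes is present at this height, so the result so far is unchanged — 1 connected region; (whole slice rotated 20° about Z — lengths, areas and connectivity unchanged). The outline is a single polygon with 13 vertices. Extrusion per mm of travel: 0.4 × 0.25 / (π × 0.875²) = 0.041575. Accumulating E over each segment gives final E = 4.9983.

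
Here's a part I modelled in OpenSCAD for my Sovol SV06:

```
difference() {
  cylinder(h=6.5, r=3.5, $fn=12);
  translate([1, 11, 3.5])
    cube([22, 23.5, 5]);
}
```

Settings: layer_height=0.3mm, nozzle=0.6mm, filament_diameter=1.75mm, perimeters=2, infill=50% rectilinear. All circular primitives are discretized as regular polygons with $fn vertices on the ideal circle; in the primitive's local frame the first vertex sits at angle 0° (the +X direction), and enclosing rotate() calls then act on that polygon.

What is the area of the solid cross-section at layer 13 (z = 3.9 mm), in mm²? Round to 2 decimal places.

36.75 mm²

At z = 3.9 mm: the r=3.5 cylinder contributes a regular 12-gon of circumradius 3.5 (area = (12/2)·3.500²·sin(360°/12) = 36.75 mm²); the 22×23.5 cube at (1, 11) contributes its full rectangle (area 517.00 mm²); After the difference (first − rest): starting from the r=3.5 cylinder (36.75 mm²), the 22×23.5 cube at (1, 11) misses the remaining region (no effect) — area = 36.75 mm². Overall, the cross-section is a single solid region. Net area = 36.75 mm².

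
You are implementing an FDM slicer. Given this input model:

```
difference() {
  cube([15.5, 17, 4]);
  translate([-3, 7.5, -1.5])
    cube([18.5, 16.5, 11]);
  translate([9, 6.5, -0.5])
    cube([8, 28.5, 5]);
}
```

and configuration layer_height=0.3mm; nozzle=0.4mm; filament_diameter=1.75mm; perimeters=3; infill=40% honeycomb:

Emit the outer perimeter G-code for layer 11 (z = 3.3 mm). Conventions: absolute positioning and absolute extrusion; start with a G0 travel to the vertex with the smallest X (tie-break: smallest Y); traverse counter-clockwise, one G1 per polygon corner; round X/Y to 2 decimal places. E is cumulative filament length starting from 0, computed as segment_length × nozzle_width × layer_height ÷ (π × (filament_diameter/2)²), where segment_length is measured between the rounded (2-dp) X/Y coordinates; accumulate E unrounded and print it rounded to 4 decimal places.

G0 X0.00 Y0.00 Z3.30
G1 X15.50 Y0.00 E0.7733
G1 X15.50 Y6.50 E1.0976
G1 X9.00 Y6.50 E1.4219
G1 X9.00 Y7.50 E1.4718
G1 X0.00 Y7.50 E1.9208
G1 X0.00 Y0.00 E2.2949

At z = 3.3 mm: the cube is present — its section is the full 15.5×17 rectangle; the 18.5×16.5 cube at (-3, 7.5) contributes its full rectangle; the cube at (9, 6.5) is present — its section is the full 8×28.5 rectangle; Subtracting the remaining from the first: starting from the 15.5×17 cube, the 18.5×16.5 cube at (-3, 7.5) partially overlaps it — only the 147.25 mm² overlap (of its 305.25 mm²) is removed, clipping the outline; the 8×28.5 cube at (9, 6.5) partially overlaps it — only the 6.50 mm² overlap (of its 228.00 mm²) is removed, clipping the outline — 1 connected region. The outline is a single polygon with 6 vertices. Extrusion per mm of travel: 0.4 × 0.3 / (π × 0.875²) = 0.049890. Accumulating E over each segment gives final E = 2.2949.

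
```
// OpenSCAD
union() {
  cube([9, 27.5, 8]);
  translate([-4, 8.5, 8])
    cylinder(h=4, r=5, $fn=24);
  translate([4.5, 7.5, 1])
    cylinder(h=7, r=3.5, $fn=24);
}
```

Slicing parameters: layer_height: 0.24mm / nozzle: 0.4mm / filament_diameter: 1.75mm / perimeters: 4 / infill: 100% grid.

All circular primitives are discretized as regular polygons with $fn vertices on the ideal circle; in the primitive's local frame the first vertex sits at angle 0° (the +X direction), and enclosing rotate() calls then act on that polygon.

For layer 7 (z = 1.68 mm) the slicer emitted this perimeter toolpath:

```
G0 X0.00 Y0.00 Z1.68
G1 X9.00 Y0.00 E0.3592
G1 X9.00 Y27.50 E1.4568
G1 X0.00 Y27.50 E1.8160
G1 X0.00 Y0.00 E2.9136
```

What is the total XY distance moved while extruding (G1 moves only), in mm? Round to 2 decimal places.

73.00 mm

Sum the Euclidean lengths of each G1 segment: total = 73.00 mm.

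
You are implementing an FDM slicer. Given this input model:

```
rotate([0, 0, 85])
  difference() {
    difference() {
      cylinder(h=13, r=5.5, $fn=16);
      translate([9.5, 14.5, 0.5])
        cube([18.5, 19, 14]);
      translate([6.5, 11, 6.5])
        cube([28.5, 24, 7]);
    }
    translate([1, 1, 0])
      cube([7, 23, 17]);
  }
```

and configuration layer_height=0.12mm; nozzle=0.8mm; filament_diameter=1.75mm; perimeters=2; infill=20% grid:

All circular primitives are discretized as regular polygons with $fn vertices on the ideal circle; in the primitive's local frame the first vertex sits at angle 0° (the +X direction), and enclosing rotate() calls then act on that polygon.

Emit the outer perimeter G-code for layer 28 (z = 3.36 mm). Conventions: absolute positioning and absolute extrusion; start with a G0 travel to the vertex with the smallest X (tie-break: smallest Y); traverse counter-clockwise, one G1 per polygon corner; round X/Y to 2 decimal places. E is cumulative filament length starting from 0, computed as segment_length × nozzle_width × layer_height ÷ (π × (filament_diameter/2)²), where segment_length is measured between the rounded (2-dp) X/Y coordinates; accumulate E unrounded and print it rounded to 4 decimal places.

At z = 3.36 mm: the cylinder: section is a regular 16-gon, circumradius r=5.5; the cube at (9.5, 14.5) is present — its section is the full 18.5×19 rectangle; the cube at (6.5, 11) is not intersected at this z (z outside [6.5, 13.5]); Subtracting the remaining from the first: starting from the r=5.5 cylinder, the 18.5×19 cube at (9.5, 14.5) misses the remaining region (no effect) — 1 connected region; the 7×23 cube at (1, 1) contributes its full rectangle; Subtracting the remaining from the first: starting from the result so far, the 7×23 cube at (1, 1) partially overlaps it — only the 13.35 mm² overlap (of its 161.00 mm²) is removed, clipping the outline — 1 connected region; (whole slice rotated 85° about Z — lengths, areas and connectivity unchanged). The outline is a single polygon with 16 vertices. Extrusion per mm of travel: 0.8 × 0.12 / (π × 0.875²) = 0.039912. Accumulating E over each segment gives final E = 1.4528.

G0 X-5.48 Y0.48 Z3.36
G1 X-5.25 Y-1.65 E0.0855
G1 X-4.21 Y-3.54 E0.1716
G1 X-2.54 Y-4.88 E0.2571
G1 X-0.48 Y-5.48 E0.3427
G1 X1.65 Y-5.25 E0.4282
G1 X3.54 Y-4.21 E0.5143
G1 X4.88 Y-2.54 E0.5998
G1 X5.48 Y-0.48 E0.6854
G1 X5.25 Y1.65 E0.7709
G1 X4.21 Y3.54 E0.8570
G1 X2.54 Y4.88 E0.9425
G1 X0.48 Y5.48 E1.0281
G1 X-0.53 Y5.37 E1.0687
G1 X-0.91 Y1.08 E1.2405
G1 X-5.19 Y1.46 E1.4120
G1 X-5.48 Y0.48 E1.4528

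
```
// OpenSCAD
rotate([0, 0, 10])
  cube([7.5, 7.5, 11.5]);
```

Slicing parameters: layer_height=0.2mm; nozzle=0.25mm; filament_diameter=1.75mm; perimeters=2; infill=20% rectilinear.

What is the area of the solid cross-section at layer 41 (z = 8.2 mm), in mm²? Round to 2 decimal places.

At z = 8.2 mm: the cube is present — its section is the full 7.5×7.5 rectangle (area 56.25 mm²); (rotated 10° about Z; rotation is an isometry so areas/perimeters/island counts are preserved). Overall, the cross-section is a single solid region. Net area = 56.25 mm².

56.25 mm²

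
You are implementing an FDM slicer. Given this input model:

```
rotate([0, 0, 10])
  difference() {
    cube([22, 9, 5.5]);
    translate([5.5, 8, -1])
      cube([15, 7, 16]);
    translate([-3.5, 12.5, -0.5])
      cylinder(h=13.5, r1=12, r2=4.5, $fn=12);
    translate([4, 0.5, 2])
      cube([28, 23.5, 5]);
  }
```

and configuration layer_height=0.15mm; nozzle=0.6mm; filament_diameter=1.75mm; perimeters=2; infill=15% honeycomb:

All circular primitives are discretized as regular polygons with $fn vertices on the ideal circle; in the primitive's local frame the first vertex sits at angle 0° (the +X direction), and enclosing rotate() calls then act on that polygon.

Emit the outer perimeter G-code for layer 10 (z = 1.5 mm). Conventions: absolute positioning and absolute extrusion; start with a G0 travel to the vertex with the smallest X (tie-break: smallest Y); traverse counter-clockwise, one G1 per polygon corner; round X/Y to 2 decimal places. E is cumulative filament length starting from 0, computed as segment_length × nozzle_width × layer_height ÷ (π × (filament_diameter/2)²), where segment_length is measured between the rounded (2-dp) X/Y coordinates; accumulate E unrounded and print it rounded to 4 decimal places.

G0 X-0.44 Y2.51 Z1.50
G1 X0.00 Y0.00 E0.0954
G1 X21.67 Y3.82 E0.9187
G1 X20.10 Y12.68 E1.2554
G1 X18.63 Y12.42 E1.3112
G1 X18.80 Y11.44 E1.3485
G1 X4.70 Y8.95 E1.8842
G1 X4.61 Y7.98 E1.9207
G1 X1.38 Y3.36 E2.1316
G1 X-0.44 Y2.51 E2.2067

At z = 1.5 mm: the cube is present — its section is the full 22×9 rectangle; the 15×7 cube at (5.5, 8) contributes its full rectangle; the cone at (-3.5, 12.5): at t=0.148 of its height the radius interpolates to r₁+(r₂−r₁)t = 10.889, giving a regular 12-gon of that circumradius; the cube at (4, 0.5) is not intersected at this z (z outside [2, 7]); After the difference (first − rest): starting from the 22×9 cube, the 15×7 cube at (5.5, 8) partially overlaps it — only the 15.00 mm² overlap (of its 105.00 mm²) is removed, clipping the outline; the cone at (-3.5, 12.5) partially overlaps it — only the 27.42 mm² overlap (of its 355.70 mm²) is removed, clipping the outline — 1 connected region; (rotated 10° about Z; rotation is an isometry so areas/perimeters/island counts are preserved). The outline is a single polygon with 9 vertices. Extrusion per mm of travel: 0.6 × 0.15 / (π × 0.875²) = 0.037418. Accumulating E over each segment gives final E = 2.2067.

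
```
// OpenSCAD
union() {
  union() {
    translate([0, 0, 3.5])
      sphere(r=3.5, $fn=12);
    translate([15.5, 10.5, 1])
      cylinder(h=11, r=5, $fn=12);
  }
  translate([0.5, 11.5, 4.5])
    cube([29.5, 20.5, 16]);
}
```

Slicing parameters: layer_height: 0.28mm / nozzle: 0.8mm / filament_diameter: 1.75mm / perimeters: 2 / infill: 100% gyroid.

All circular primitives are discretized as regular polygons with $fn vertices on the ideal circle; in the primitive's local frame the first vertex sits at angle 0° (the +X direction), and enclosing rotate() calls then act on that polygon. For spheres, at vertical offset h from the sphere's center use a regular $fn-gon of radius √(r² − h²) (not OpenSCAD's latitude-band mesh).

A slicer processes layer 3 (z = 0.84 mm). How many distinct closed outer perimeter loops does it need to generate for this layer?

1

At z = 0.84 mm: the r=3.5 sphere contributes a regular 12-gon of circumradius √(3.5²−2.66²) = 2.275; the cylinder at (15.5, 10.5) is absent (z outside [1, 12]); Combining (union): only the r=3.5 sphere is present, so the union is just that shape — 1 connected region; the cube at (0.5, 11.5) is not intersected at this z (z outside [4.5, 20.5]); Merging all regions: only the result so far is present, so the union is just that shape — 1 connected region. The result has 1 disconnected region.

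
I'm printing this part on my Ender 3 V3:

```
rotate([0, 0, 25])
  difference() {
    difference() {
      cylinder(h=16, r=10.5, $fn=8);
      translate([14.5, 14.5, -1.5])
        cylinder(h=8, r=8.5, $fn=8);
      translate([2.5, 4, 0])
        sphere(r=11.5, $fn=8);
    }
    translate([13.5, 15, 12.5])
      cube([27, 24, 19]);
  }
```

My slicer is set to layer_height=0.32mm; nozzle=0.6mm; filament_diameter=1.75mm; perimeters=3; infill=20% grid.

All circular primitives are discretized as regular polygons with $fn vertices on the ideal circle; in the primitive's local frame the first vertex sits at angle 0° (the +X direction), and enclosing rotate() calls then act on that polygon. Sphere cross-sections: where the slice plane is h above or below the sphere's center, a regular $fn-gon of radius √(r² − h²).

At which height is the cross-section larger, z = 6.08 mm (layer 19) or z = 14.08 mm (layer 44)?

layer 44 (z = 14.08 mm)

Layer 19 (z = 6.08): the r=10.5 cylinder gives a regular 8-gon of circumradius 10.5 (constant along its height) (area = (8/2)·10.500²·sin(360°/8) = 311.83 mm²); the r=8.5 cylinder at (14.5, 14.5) gives a regular 8-gon of circumradius 8.5 (constant along its height) (area = (8/2)·8.500²·sin(360°/8) = 204.35 mm²); the r=11.5 sphere at (2.5, 4) slices to a regular 8-gon of circumradius 9.761 (√(r²−h²) with h=6.08 from center) (area = (8/2)·9.761²·sin(360°/8) = 269.50 mm²); Subtracting the remaining from the first: starting from the r=10.5 cylinder (311.83 mm²), the r=8.5 cylinder at (14.5, 14.5) misses the remaining region (no effect); the r=11.5 sphere at (2.5, 4) partially overlaps it — only the 199.90 mm² overlap (of its 269.50 mm²) is removed, clipping the outline — area = 111.93 mm²; the cube at (13.5, 15) is absent (z outside [12.5, 31.5]); Subtracting the remaining from the first: none of the subtracted shapes is present at this height, so the result so far is unchanged — area = 111.93 mm²; (rotated 25° about Z; rotation is an isometry so areas/perimeters/island counts are preserved). So its area = 111.93 mm². Layer 44 (z = 14.08): the r=10.5 cylinder contributes a regular 8-gon of circumradius 10.5 (area = (8/2)·10.500²·sin(360°/8) = 311.83 mm²); the cylinder at (14.5, 14.5) does not reach this height (z outside [-1.5, 6.5]); the sphere at (2.5, 4) is absent (|z−center|=14.080 > r=11.5); After the difference (first − rest): none of the subtracted shapes is present at this height, so the r=10.5 cylinder is unchanged — area = 311.83 mm²; the 27×24 cube at (13.5, 15) contributes its full rectangle (area 648.00 mm²); Subtracting the remaining from the first: starting from the result so far (311.83 mm²), the 27×24 cube at (13.5, 15) misses the remaining region (no effect) — area = 311.83 mm²; (rotated 25° about Z; rotation is an isometry so areas/perimeters/island counts are preserved). So its area = 311.83 mm². Layer 44 is larger (311.83 vs 111.93 mm²).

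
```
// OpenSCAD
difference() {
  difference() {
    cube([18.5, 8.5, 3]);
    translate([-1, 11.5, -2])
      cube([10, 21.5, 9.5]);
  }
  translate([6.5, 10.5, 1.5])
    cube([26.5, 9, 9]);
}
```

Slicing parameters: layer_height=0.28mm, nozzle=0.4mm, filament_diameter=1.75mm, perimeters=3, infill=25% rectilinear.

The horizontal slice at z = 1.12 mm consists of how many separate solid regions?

At z = 1.12 mm: the cube (footprint 18.5×8.5) is included at this height; the cube at (-1, 11.5) is present — its section is the full 10×21.5 rectangle; Taking the first minus the rest: starting from the 18.5×8.5 cube, the 10×21.5 cube at (-1, 11.5) misses the remaining region (no effect) — 1 connected region; the cube at (6.5, 10.5) does not reach this height (z outside [1.5, 10.5]); After the difference (first − rest): none of the subtracted shapes is present at this height, so the result so far is unchanged — 1 connected region. The result has 1 disconnected region.

1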